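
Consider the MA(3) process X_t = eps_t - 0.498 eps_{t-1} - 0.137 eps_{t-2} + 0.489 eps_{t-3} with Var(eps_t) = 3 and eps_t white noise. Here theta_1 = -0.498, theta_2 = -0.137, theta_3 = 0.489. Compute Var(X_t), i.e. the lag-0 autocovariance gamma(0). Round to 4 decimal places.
\gamma(0) = 4.5177

For an MA(q) process X_t = eps_t + sum_i theta_i eps_{t-i} with
Var(eps_t) = sigma^2, the variance is
  gamma(0) = sigma^2 * (1 + sum_i theta_i^2).
  sum_i theta_i^2 = (-0.498)^2 + (-0.137)^2 + (0.489)^2 = 0.248004 + 0.018769 + 0.239121 = 0.505894.
  gamma(0) = 3 * (1 + 0.505894) = 3 * 1.505894 = 4.517682, which rounds to 4.5177.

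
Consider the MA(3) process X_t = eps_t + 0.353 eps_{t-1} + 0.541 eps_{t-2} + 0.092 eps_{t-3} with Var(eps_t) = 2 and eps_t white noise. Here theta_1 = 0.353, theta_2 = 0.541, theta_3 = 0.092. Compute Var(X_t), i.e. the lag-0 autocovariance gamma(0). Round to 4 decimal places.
\gamma(0) = 2.8515

For an MA(q) process X_t = eps_t + sum_i theta_i eps_{t-i} with
Var(eps_t) = sigma^2, the variance is
  gamma(0) = sigma^2 * (1 + sum_i theta_i^2).
  sum_i theta_i^2 = (0.353)^2 + (0.541)^2 + (0.092)^2 = 0.124609 + 0.292681 + 0.008464 = 0.425754.
  gamma(0) = 2 * (1 + 0.425754) = 2 * 1.425754 = 2.851508, which rounds to 2.8515.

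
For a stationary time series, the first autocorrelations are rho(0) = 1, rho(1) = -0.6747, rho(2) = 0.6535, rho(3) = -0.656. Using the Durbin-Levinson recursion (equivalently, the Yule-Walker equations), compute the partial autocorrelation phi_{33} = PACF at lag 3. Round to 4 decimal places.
\phi_{33} = -0.2751

The PACF at lag k is phi_{kk}, the last component of the solution
to the Yule-Walker system G_k phi = r_k where
  (G_k)_{ij} = rho(|i - j|), (r_k)_i = rho(i), i,j = 1..k.
Equivalently, Durbin-Levinson gives phi_{kk} iteratively:
  phi_{11} = rho(1)
  phi_{kk} = [rho(k) - sum_{j=1..k-1} phi_{k-1,j} rho(k-j)]
            / [1 - sum_{j=1..k-1} phi_{k-1,j} rho(j)],
  phi_{k,j} = phi_{k-1,j} - phi_{kk} phi_{k-1,k-j},  j = 1..k-1.
Step k = 1:
  phi_11 = rho(1) = -0.6747.
Step k = 2:
  phi_22 = [rho(2) - phi_11 rho(1)] / [1 - phi_11 rho(1)] = [0.6535 - (-0.6747)(-0.6747)] / [1 - (-0.6747)(-0.6747)]
         = 0.19827991 / 0.54477991 = 0.363963.
  Update: phi_21 = phi_11 - phi_22 phi_11 = -0.6747 - (0.363963)(-0.6747) = -0.429134.
Step k = 3:
  phi_33 = [rho(3) - phi_21 rho(2) - phi_22 rho(1)] / [1 - phi_21 rho(1) - phi_22 rho(2)]
    numerator   = -0.656 - (-0.429134)(0.6535) - (0.363963)(-0.6747) = -0.12999491
    denominator = 1 - (-0.429134)(-0.6747) - (0.363963)(0.6535) = 0.47261329
  phi_33 = -0.12999491 / 0.47261329 = -0.2751.
Therefore phi_{33} = -0.2751.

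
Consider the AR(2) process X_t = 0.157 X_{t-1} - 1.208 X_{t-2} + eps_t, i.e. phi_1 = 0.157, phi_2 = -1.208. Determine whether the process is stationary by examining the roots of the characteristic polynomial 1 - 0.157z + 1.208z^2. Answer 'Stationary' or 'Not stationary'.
\text{Not stationary}

The AR(p) characteristic polynomial is P(z) = 1 - 0.157z + 1.208z^2.
Stationarity requires all roots to lie outside the unit circle, i.e. |z| > 1 for every root.
Set 1 + (-0.157) z + (1.208) z^2 = 0, i.e. a z^2 + b z + c = 0 with a = 1.208, b = -0.157, c = 1.
Discriminant D = b^2 - 4ac = (-0.157)^2 - 4*(1.208)*1 = 0.024649 - (4.832) = -4.807351.
D < 0, so the roots are the complex-conjugate pair z = (-b +/- i sqrt(-D)) / (2a) = 0.065 +/- 0.9075i.
For a conjugate pair |z|^2 = z * conj(z) = (product of roots) = c/a = 1/(1.208) = 0.827815, so |z| = sqrt(0.827815) = 0.9098 for both roots.
Moduli of all roots: 0.9098, 0.9098.
All moduli strictly greater than 1? No.
Verdict: Not stationary.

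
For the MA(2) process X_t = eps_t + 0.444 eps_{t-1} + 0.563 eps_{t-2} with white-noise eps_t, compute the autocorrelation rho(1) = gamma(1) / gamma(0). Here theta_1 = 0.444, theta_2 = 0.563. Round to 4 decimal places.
\rho(1) = 0.4583

For an MA(q) process with theta_0 = 1, the autocovariance is
  gamma(k) = sigma^2 * sum_{i=0..q-k} theta_i * theta_{i+k},
and rho(k) = gamma(k) / gamma(0). Sigma^2 cancels.
  numerator   = (1)*(0.444) + (0.444)*(0.563) = 0.693972.
  denominator = (1)^2 + (0.444)^2 + (0.563)^2 = 1.514105.
  rho(1) = 0.693972 / 1.514105 = 0.4583.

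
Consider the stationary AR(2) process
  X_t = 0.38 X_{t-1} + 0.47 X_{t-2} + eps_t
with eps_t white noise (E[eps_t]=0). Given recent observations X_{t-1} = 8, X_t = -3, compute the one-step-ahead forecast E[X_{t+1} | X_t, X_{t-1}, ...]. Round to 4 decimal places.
E[X_{t+1} \mid \mathcal F_t] = 2.6200

For an AR(p) model X_t = c + sum_i phi_i X_{t-i} + eps_t, the
one-step-ahead conditional mean is
  E[X_{t+1} | X_t, ...] = c + sum_i phi_i X_{t+1-i}.
Substitute known values:
  E[X_{t+1} | ...] = (0.38) * (-3) + (0.47) * (8)
                   = 2.6200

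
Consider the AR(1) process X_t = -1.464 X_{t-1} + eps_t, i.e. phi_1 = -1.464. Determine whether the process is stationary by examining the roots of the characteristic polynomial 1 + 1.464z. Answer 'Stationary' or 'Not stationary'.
\text{Not stationary}

The AR(p) characteristic polynomial is P(z) = 1 + 1.464z.
Stationarity requires all roots to lie outside the unit circle, i.e. |z| > 1 for every root.
This is linear in z: 1 + (1.464) z = 0  =>  z = -1/(1.464) = -0.68306,  |z| = 0.68306.
Moduli of all roots: 0.6831.
All moduli strictly greater than 1? No.
Verdict: Not stationary.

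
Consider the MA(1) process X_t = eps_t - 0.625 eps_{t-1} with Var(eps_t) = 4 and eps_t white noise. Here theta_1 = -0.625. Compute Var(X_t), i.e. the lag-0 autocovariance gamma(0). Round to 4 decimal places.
\gamma(0) = 5.5625

For an MA(q) process X_t = eps_t + sum_i theta_i eps_{t-i} with
Var(eps_t) = sigma^2, the variance is
  gamma(0) = sigma^2 * (1 + sum_i theta_i^2).
  sum_i theta_i^2 = (-0.625)^2 = 0.390625.
  gamma(0) = 4 * (1 + 0.390625) = 4 * 1.390625 = 5.5625.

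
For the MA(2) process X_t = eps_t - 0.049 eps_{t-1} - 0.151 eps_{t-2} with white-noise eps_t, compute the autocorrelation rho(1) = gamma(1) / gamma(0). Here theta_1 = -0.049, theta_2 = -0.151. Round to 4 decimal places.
\rho(1) = -0.0406

For an MA(q) process with theta_0 = 1, the autocovariance is
  gamma(k) = sigma^2 * sum_{i=0..q-k} theta_i * theta_{i+k},
and rho(k) = gamma(k) / gamma(0). Sigma^2 cancels.
  numerator   = (1)*(-0.049) + (-0.049)*(-0.151) = -0.041601.
  denominator = (1)^2 + (-0.049)^2 + (-0.151)^2 = 1.025202.
  rho(1) = -0.041601 / 1.025202 = -0.0406.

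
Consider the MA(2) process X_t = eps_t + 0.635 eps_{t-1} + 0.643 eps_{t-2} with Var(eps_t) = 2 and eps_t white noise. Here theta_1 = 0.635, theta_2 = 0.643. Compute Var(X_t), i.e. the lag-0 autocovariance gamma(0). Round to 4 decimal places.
\gamma(0) = 3.6333

For an MA(q) process X_t = eps_t + sum_i theta_i eps_{t-i} with
Var(eps_t) = sigma^2, the variance is
  gamma(0) = sigma^2 * (1 + sum_i theta_i^2).
  sum_i theta_i^2 = (0.635)^2 + (0.643)^2 = 0.403225 + 0.413449 = 0.816674.
  gamma(0) = 2 * (1 + 0.816674) = 2 * 1.816674 = 3.633348, which rounds to 3.6333.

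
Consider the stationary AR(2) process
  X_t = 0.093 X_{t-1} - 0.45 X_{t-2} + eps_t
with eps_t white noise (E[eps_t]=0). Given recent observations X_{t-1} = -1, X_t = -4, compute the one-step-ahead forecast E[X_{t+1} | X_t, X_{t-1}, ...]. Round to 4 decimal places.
E[X_{t+1} \mid \mathcal F_t] = 0.0780

For an AR(p) model X_t = c + sum_i phi_i X_{t-i} + eps_t, the
one-step-ahead conditional mean is
  E[X_{t+1} | X_t, ...] = c + sum_i phi_i X_{t+1-i}.
Substitute known values:
  E[X_{t+1} | ...] = (0.093) * (-4) + (-0.45) * (-1)
                   = 0.0780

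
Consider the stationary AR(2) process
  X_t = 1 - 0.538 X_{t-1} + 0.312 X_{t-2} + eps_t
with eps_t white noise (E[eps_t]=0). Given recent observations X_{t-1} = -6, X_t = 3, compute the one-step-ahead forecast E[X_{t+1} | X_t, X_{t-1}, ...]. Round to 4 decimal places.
E[X_{t+1} \mid \mathcal F_t] = -2.4860

For an AR(p) model X_t = c + sum_i phi_i X_{t-i} + eps_t, the
one-step-ahead conditional mean is
  E[X_{t+1} | X_t, ...] = c + sum_i phi_i X_{t+1-i}.
Substitute known values:
  E[X_{t+1} | ...] = 1 + (-0.538) * (3) + (0.312) * (-6)
                   = -2.4860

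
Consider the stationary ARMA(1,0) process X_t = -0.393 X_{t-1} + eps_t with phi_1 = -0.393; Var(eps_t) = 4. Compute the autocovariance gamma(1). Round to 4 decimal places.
\gamma(1) = -1.8591

Multiply the model equation by X_{t-k} and take expectations. With theta_0 = psi_0 = 1 and psi_j the MA(infinity) weights, this gives
  gamma(k) - sum_i phi_i gamma(k-i) = c_k,
  c_k = sigma^2 * sum_{j=k..q} theta_j psi_{j-k}   (c_k = 0 for k > q),
using gamma(-m) = gamma(m).
Pure AR (q = 0): c_0 = sigma^2 = 4, c_k = 0 for k >= 1.
Equations for k = 0 and k = 1 (AR order 1):
  gamma(0) = phi_1 gamma(1) + c_0
  gamma(1) = phi_1 gamma(0) + c_1
Substituting the second into the first: gamma(0) (1 - phi_1^2) = c_0 + phi_1 c_1, so
  gamma(0) = c_0 / (1 - phi_1^2) = 4 / (1 - (-0.393)^2) = 4 / 0.845551 = 4.730643.
  gamma(1) = phi_1 gamma(0) = (-0.393)(4.730643) = -1.859143.
Therefore gamma(1) = -1.8591 (to 4 decimal places).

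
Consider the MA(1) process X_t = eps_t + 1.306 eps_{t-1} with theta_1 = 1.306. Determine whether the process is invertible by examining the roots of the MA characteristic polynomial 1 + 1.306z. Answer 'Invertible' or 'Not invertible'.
\text{Not invertible}

The MA(q) characteristic polynomial is P(z) = 1 + 1.306z.
Invertibility requires all roots to lie outside the unit circle, i.e. |z| > 1 for every root.
This is linear in z: 1 + (1.306) z = 0  =>  z = -1/(1.306) = -0.765697,  |z| = 0.765697.
Moduli of all roots: 0.7657.
All moduli strictly greater than 1? No.
Verdict: Not invertible.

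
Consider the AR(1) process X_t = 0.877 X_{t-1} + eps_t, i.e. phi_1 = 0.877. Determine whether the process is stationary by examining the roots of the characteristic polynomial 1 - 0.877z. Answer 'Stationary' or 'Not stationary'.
\text{Stationary}

The AR(p) characteristic polynomial is P(z) = 1 - 0.877z.
Stationarity requires all roots to lie outside the unit circle, i.e. |z| > 1 for every root.
This is linear in z: 1 + (-0.877) z = 0  =>  z = -1/(-0.877) = 1.140251,  |z| = 1.140251.
Moduli of all roots: 1.1403.
All moduli strictly greater than 1? Yes.
Verdict: Stationary.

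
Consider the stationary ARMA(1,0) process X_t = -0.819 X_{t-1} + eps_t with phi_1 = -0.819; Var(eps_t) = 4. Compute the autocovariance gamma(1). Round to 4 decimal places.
\gamma(1) = -9.9502

Multiply the model equation by X_{t-k} and take expectations. With theta_0 = psi_0 = 1 and psi_j the MA(infinity) weights, this gives
  gamma(k) - sum_i phi_i gamma(k-i) = c_k,
  c_k = sigma^2 * sum_{j=k..q} theta_j psi_{j-k}   (c_k = 0 for k > q),
using gamma(-m) = gamma(m).
Pure AR (q = 0): c_0 = sigma^2 = 4, c_k = 0 for k >= 1.
Equations for k = 0 and k = 1 (AR order 1):
  gamma(0) = phi_1 gamma(1) + c_0
  gamma(1) = phi_1 gamma(0) + c_1
Substituting the second into the first: gamma(0) (1 - phi_1^2) = c_0 + phi_1 c_1, so
  gamma(0) = c_0 / (1 - phi_1^2) = 4 / (1 - (-0.819)^2) = 4 / 0.329239 = 12.149229.
  gamma(1) = phi_1 gamma(0) = (-0.819)(12.149229) = -9.950219.
Therefore gamma(1) = -9.9502 (to 4 decimal places).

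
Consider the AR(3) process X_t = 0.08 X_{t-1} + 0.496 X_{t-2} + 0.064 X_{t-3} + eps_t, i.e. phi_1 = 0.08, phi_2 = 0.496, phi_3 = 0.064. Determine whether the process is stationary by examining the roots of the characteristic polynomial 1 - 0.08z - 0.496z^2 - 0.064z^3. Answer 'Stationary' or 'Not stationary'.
\text{Stationary}

The AR(p) characteristic polynomial is P(z) = 1 - 0.08z - 0.496z^2 - 0.064z^3.
Stationarity requires all roots to lie outside the unit circle, i.e. |z| > 1 for every root.
Degree 3: look for a simple real root z0 first, then factor out (1 - z/z0) and solve the remaining quadratic.
Testing z0 = 1.25: P(1.25) = 1 + (-0.08)(1.25) + (-0.496)(1.25)^2 + (-0.064)(1.25)^3
  = 1 + (-0.1) + (-0.775) + (-0.125) = 0.  So z_0 = 1.25 is a root, |z_0| = 1.25.
Divide out the factor (1 - 0.8 z) = (1 - z/z0) (since 1/z0 = 0.8):
  P(z) = (1 - 0.8 z)(1 + (0.72) z + (0.08) z^2)
  [check: z-coef 0.72 - (0.8) = -0.08; z^2-coef 0.08 - (0.8)(0.72) = -0.496; z^3-coef -(0.8)(0.08) = -0.064.]
Remaining roots from the quadratic factor 1 + (0.72) z + (0.08) z^2:
  Set 1 + (0.72) z + (0.08) z^2 = 0, i.e. a z^2 + b z + c = 0 with a = 0.08, b = 0.72, c = 1.
  Discriminant D = b^2 - 4ac = (0.72)^2 - 4*(0.08)*1 = 0.5184 - (0.32) = 0.1984.
  D >= 0, so the roots are real: z = (-b +/- sqrt(D)) / (2a) = (-0.72 +/- 0.445421) / (0.16).
    z_1 = (-0.72 + 0.445421) / (0.16) = -1.7161,   |z_1| = 1.7161.
    z_2 = (-0.72 - 0.445421) / (0.16) = -7.2839,   |z_2| = 7.2839.
Moduli of all roots: 1.2500, 1.7161, 7.2839.
All moduli strictly greater than 1? Yes.
Verdict: Stationary.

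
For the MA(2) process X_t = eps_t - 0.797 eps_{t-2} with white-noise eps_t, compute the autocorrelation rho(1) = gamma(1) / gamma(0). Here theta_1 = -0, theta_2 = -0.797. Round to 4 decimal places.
\rho(1) = 0.0000

For an MA(q) process with theta_0 = 1, the autocovariance is
  gamma(k) = sigma^2 * sum_{i=0..q-k} theta_i * theta_{i+k},
and rho(k) = gamma(k) / gamma(0). Sigma^2 cancels.
  numerator   = (1)*(-0) + (-0)*(-0.797) = 0.
  denominator = (1)^2 + (-0)^2 + (-0.797)^2 = 1.635209.
  rho(1) = 0 / 1.635209 = 0.0000.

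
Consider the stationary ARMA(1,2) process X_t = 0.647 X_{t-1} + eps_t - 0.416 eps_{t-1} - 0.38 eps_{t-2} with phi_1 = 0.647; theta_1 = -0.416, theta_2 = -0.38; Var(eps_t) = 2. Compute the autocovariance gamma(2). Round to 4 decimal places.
\gamma(2) = -0.4535

Multiply the model equation by X_{t-k} and take expectations. With theta_0 = psi_0 = 1 and psi_j the MA(infinity) weights, this gives
  gamma(k) - sum_i phi_i gamma(k-i) = c_k,
  c_k = sigma^2 * sum_{j=k..q} theta_j psi_{j-k}   (c_k = 0 for k > q),
using gamma(-m) = gamma(m).
psi-weights needed (psi_j = theta_j + sum_i phi_i psi_{j-i}):
  psi_1 = theta_1 + phi_1 = -0.416 + (0.647) = 0.231
  psi_2 = theta_2 + phi_1 psi_1 = -0.38 + (0.647)(0.231) = -0.230543
Right-hand sides:
  c_0 = sigma^2 (1 + theta_1 psi_1 + theta_2 psi_2) = 2 * (1 + (-0.416)(0.231) + (-0.38)(-0.230543)) = 2 * 0.99151 = 1.983021
  c_1 = sigma^2 (theta_1 + theta_2 psi_1) = 2 * (-0.416 + (-0.38)(0.231)) = -1.00756
  c_2 = sigma^2 theta_2 = 2 * (-0.38) = -0.76
Equations for k = 0 and k = 1 (AR order 1):
  gamma(0) = phi_1 gamma(1) + c_0
  gamma(1) = phi_1 gamma(0) + c_1
Substituting the second into the first: gamma(0) (1 - phi_1^2) = c_0 + phi_1 c_1, so
  gamma(0) = (c_0 + phi_1 c_1) / (1 - phi_1^2) = (1.983021 + (0.647)(-1.00756)) / (1 - (0.647)^2) = 1.331129 / 0.581391 = 2.28956.
  gamma(1) = phi_1 gamma(0) + c_1 = (0.647)(2.28956) + (-1.00756) = 0.473785.
For k = 2: gamma(2) = phi_1 gamma(1) + c_2
  = (0.647)(0.473785) + (-0.76) = -0.453461.
Therefore gamma(2) = -0.4535 (to 4 decimal places).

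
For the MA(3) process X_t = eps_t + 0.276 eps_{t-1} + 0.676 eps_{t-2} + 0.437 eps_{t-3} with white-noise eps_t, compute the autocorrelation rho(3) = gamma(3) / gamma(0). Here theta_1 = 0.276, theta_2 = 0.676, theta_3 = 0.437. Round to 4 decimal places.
\rho(3) = 0.2535

For an MA(q) process with theta_0 = 1, the autocovariance is
  gamma(k) = sigma^2 * sum_{i=0..q-k} theta_i * theta_{i+k},
and rho(k) = gamma(k) / gamma(0). Sigma^2 cancels.
  numerator   = (1)*(0.437) = 0.437.
  denominator = (1)^2 + (0.276)^2 + (0.676)^2 + (0.437)^2 = 1.724121.
  rho(3) = 0.437 / 1.724121 = 0.2535.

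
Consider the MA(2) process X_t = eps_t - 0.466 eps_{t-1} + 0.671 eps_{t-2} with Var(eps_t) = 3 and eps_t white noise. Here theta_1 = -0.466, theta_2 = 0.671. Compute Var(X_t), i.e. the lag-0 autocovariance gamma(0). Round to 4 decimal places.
\gamma(0) = 5.0022

For an MA(q) process X_t = eps_t + sum_i theta_i eps_{t-i} with
Var(eps_t) = sigma^2, the variance is
  gamma(0) = sigma^2 * (1 + sum_i theta_i^2).
  sum_i theta_i^2 = (-0.466)^2 + (0.671)^2 = 0.217156 + 0.450241 = 0.667397.
  gamma(0) = 3 * (1 + 0.667397) = 3 * 1.667397 = 5.002191, which rounds to 5.0022.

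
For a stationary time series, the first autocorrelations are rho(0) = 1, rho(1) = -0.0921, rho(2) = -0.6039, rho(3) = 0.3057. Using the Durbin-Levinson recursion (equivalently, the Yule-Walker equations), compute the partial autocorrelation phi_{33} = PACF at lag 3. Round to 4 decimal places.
\phi_{33} = 0.2590

The PACF at lag k is phi_{kk}, the last component of the solution
to the Yule-Walker system G_k phi = r_k where
  (G_k)_{ij} = rho(|i - j|), (r_k)_i = rho(i), i,j = 1..k.
Equivalently, Durbin-Levinson gives phi_{kk} iteratively:
  phi_{11} = rho(1)
  phi_{kk} = [rho(k) - sum_{j=1..k-1} phi_{k-1,j} rho(k-j)]
            / [1 - sum_{j=1..k-1} phi_{k-1,j} rho(j)],
  phi_{k,j} = phi_{k-1,j} - phi_{kk} phi_{k-1,k-j},  j = 1..k-1.
Step k = 1:
  phi_11 = rho(1) = -0.0921.
Step k = 2:
  phi_22 = [rho(2) - phi_11 rho(1)] / [1 - phi_11 rho(1)] = [-0.6039 - (-0.0921)(-0.0921)] / [1 - (-0.0921)(-0.0921)]
         = -0.61238241 / 0.99151759 = -0.617621.
  Update: phi_21 = phi_11 - phi_22 phi_11 = -0.0921 - (-0.617621)(-0.0921) = -0.148983.
Step k = 3:
  phi_33 = [rho(3) - phi_21 rho(2) - phi_22 rho(1)] / [1 - phi_21 rho(1) - phi_22 rho(2)]
    numerator   = 0.3057 - (-0.148983)(-0.6039) - (-0.617621)(-0.0921) = 0.15884629
    denominator = 1 - (-0.148983)(-0.0921) - (-0.617621)(-0.6039) = 0.61329715
  phi_33 = 0.15884629 / 0.61329715 = 0.259.
Therefore phi_{33} = 0.2590.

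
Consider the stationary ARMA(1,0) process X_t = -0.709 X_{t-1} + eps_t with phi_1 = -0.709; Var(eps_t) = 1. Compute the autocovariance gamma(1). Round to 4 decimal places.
\gamma(1) = -1.4256

Multiply the model equation by X_{t-k} and take expectations. With theta_0 = psi_0 = 1 and psi_j the MA(infinity) weights, this gives
  gamma(k) - sum_i phi_i gamma(k-i) = c_k,
  c_k = sigma^2 * sum_{j=k..q} theta_j psi_{j-k}   (c_k = 0 for k > q),
using gamma(-m) = gamma(m).
Pure AR (q = 0): c_0 = sigma^2 = 1, c_k = 0 for k >= 1.
Equations for k = 0 and k = 1 (AR order 1):
  gamma(0) = phi_1 gamma(1) + c_0
  gamma(1) = phi_1 gamma(0) + c_1
Substituting the second into the first: gamma(0) (1 - phi_1^2) = c_0 + phi_1 c_1, so
  gamma(0) = c_0 / (1 - phi_1^2) = 1 / (1 - (-0.709)^2) = 1 / 0.497319 = 2.010782.
  gamma(1) = phi_1 gamma(0) = (-0.709)(2.010782) = -1.425644.
Therefore gamma(1) = -1.4256 (to 4 decimal places).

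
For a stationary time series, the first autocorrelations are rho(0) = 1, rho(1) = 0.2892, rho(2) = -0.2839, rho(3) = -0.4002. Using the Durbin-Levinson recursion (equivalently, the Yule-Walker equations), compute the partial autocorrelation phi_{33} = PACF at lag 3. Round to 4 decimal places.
\phi_{33} = -0.2200

The PACF at lag k is phi_{kk}, the last component of the solution
to the Yule-Walker system G_k phi = r_k where
  (G_k)_{ij} = rho(|i - j|), (r_k)_i = rho(i), i,j = 1..k.
Equivalently, Durbin-Levinson gives phi_{kk} iteratively:
  phi_{11} = rho(1)
  phi_{kk} = [rho(k) - sum_{j=1..k-1} phi_{k-1,j} rho(k-j)]
            / [1 - sum_{j=1..k-1} phi_{k-1,j} rho(j)],
  phi_{k,j} = phi_{k-1,j} - phi_{kk} phi_{k-1,k-j},  j = 1..k-1.
Step k = 1:
  phi_11 = rho(1) = 0.2892.
Step k = 2:
  phi_22 = [rho(2) - phi_11 rho(1)] / [1 - phi_11 rho(1)] = [-0.2839 - (0.2892)(0.2892)] / [1 - (0.2892)(0.2892)]
         = -0.36753664 / 0.91636336 = -0.401082.
  Update: phi_21 = phi_11 - phi_22 phi_11 = 0.2892 - (-0.401082)(0.2892) = 0.405193.
Step k = 3:
  phi_33 = [rho(3) - phi_21 rho(2) - phi_22 rho(1)] / [1 - phi_21 rho(1) - phi_22 rho(2)]
    numerator   = -0.4002 - (0.405193)(-0.2839) - (-0.401082)(0.2892) = -0.1691729
    denominator = 1 - (0.405193)(0.2892) - (-0.401082)(-0.2839) = 0.76895111
  phi_33 = -0.1691729 / 0.76895111 = -0.22.
Therefore phi_{33} = -0.2200.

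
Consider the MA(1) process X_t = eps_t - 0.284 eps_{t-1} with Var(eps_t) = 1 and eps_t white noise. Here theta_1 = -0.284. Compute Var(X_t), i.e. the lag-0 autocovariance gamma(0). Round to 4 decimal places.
\gamma(0) = 1.0807

For an MA(q) process X_t = eps_t + sum_i theta_i eps_{t-i} with
Var(eps_t) = sigma^2, the variance is
  gamma(0) = sigma^2 * (1 + sum_i theta_i^2).
  sum_i theta_i^2 = (-0.284)^2 = 0.080656.
  gamma(0) = 1 * (1 + 0.080656) = 1 * 1.080656 = 1.080656, which rounds to 1.0807.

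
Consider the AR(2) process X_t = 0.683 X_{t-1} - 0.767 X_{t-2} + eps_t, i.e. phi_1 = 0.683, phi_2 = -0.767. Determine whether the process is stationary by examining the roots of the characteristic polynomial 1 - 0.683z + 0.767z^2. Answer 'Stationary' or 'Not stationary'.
\text{Stationary}

The AR(p) characteristic polynomial is P(z) = 1 - 0.683z + 0.767z^2.
Stationarity requires all roots to lie outside the unit circle, i.e. |z| > 1 for every root.
Set 1 + (-0.683) z + (0.767) z^2 = 0, i.e. a z^2 + b z + c = 0 with a = 0.767, b = -0.683, c = 1.
Discriminant D = b^2 - 4ac = (-0.683)^2 - 4*(0.767)*1 = 0.466489 - (3.068) = -2.601511.
D < 0, so the roots are the complex-conjugate pair z = (-b +/- i sqrt(-D)) / (2a) = 0.4452 +/- 1.0514i.
For a conjugate pair |z|^2 = z * conj(z) = (product of roots) = c/a = 1/(0.767) = 1.303781, so |z| = sqrt(1.303781) = 1.1418 for both roots.
Moduli of all roots: 1.1418, 1.1418.
All moduli strictly greater than 1? Yes.
Verdict: Stationary.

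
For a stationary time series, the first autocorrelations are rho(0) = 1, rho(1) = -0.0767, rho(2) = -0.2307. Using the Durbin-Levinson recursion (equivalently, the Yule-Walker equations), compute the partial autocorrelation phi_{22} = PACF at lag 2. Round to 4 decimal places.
\phi_{22} = -0.2380

The PACF at lag k is phi_{kk}, the last component of the solution
to the Yule-Walker system G_k phi = r_k where
  (G_k)_{ij} = rho(|i - j|), (r_k)_i = rho(i), i,j = 1..k.
Equivalently, Durbin-Levinson gives phi_{kk} iteratively:
  phi_{11} = rho(1)
  phi_{kk} = [rho(k) - sum_{j=1..k-1} phi_{k-1,j} rho(k-j)]
            / [1 - sum_{j=1..k-1} phi_{k-1,j} rho(j)],
  phi_{k,j} = phi_{k-1,j} - phi_{kk} phi_{k-1,k-j},  j = 1..k-1.
Step k = 1:
  phi_11 = rho(1) = -0.0767.
Step k = 2:
  phi_22 = [rho(2) - phi_11 rho(1)] / [1 - phi_11 rho(1)] = [-0.2307 - (-0.0767)(-0.0767)] / [1 - (-0.0767)(-0.0767)]
         = -0.23658289 / 0.99411711 = -0.238.
Therefore phi_{22} = -0.2380.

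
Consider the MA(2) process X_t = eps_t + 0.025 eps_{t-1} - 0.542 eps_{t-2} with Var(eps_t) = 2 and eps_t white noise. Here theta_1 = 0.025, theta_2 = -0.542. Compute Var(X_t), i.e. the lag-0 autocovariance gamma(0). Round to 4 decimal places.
\gamma(0) = 2.5888

For an MA(q) process X_t = eps_t + sum_i theta_i eps_{t-i} with
Var(eps_t) = sigma^2, the variance is
  gamma(0) = sigma^2 * (1 + sum_i theta_i^2).
  sum_i theta_i^2 = (0.025)^2 + (-0.542)^2 = 0.000625 + 0.293764 = 0.294389.
  gamma(0) = 2 * (1 + 0.294389) = 2 * 1.294389 = 2.588778, which rounds to 2.5888.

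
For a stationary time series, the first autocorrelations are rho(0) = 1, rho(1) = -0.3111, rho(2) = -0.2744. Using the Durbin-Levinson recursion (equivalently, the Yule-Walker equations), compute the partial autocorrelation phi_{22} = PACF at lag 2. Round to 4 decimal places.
\phi_{22} = -0.4110

The PACF at lag k is phi_{kk}, the last component of the solution
to the Yule-Walker system G_k phi = r_k where
  (G_k)_{ij} = rho(|i - j|), (r_k)_i = rho(i), i,j = 1..k.
Equivalently, Durbin-Levinson gives phi_{kk} iteratively:
  phi_{11} = rho(1)
  phi_{kk} = [rho(k) - sum_{j=1..k-1} phi_{k-1,j} rho(k-j)]
            / [1 - sum_{j=1..k-1} phi_{k-1,j} rho(j)],
  phi_{k,j} = phi_{k-1,j} - phi_{kk} phi_{k-1,k-j},  j = 1..k-1.
Step k = 1:
  phi_11 = rho(1) = -0.3111.
Step k = 2:
  phi_22 = [rho(2) - phi_11 rho(1)] / [1 - phi_11 rho(1)] = [-0.2744 - (-0.3111)(-0.3111)] / [1 - (-0.3111)(-0.3111)]
         = -0.37118321 / 0.90321679 = -0.411.
Therefore phi_{22} = -0.4110.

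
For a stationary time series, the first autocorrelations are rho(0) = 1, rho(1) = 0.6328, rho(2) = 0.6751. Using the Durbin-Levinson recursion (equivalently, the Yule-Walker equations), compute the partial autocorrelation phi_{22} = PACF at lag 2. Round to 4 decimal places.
\phi_{22} = 0.4581

The PACF at lag k is phi_{kk}, the last component of the solution
to the Yule-Walker system G_k phi = r_k where
  (G_k)_{ij} = rho(|i - j|), (r_k)_i = rho(i), i,j = 1..k.
Equivalently, Durbin-Levinson gives phi_{kk} iteratively:
  phi_{11} = rho(1)
  phi_{kk} = [rho(k) - sum_{j=1..k-1} phi_{k-1,j} rho(k-j)]
            / [1 - sum_{j=1..k-1} phi_{k-1,j} rho(j)],
  phi_{k,j} = phi_{k-1,j} - phi_{kk} phi_{k-1,k-j},  j = 1..k-1.
Step k = 1:
  phi_11 = rho(1) = 0.6328.
Step k = 2:
  phi_22 = [rho(2) - phi_11 rho(1)] / [1 - phi_11 rho(1)] = [0.6751 - (0.6328)(0.6328)] / [1 - (0.6328)(0.6328)]
         = 0.27466416 / 0.59956416 = 0.4581.
Therefore phi_{22} = 0.4581.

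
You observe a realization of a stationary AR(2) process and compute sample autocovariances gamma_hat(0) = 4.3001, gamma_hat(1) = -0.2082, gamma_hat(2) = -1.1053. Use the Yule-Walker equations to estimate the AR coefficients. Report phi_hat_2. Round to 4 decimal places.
\hat\phi_{2} = -0.2600

The Yule-Walker equations for an AR(p) process read, in matrix form,
  Gamma_p phi = r_p,   with   (Gamma_p)_{ij} = gamma(|i - j|),
                       (r_p)_i = gamma(i),   i,j = 1..p.
Substitute the sample gammas (Toeplitz matrix and right-hand side of size 2):
  Gamma_p = [[4.3001, -0.2082], [-0.2082, 4.3001]]
  r_p     = [-0.2082, -1.1053]
Written out:
  4.3001 phi_1 - 0.2082 phi_2 = -0.2082
  -0.2082 phi_1 + 4.3001 phi_2 = -1.1053
Solve by Cramer's rule:
  det = gamma(0)^2 - gamma(1)^2 = (4.3001)^2 - (-0.2082)^2 = 18.49086001 - 0.04334724 = 18.44751277
  phi_hat_1 = [gamma(1) gamma(0) - gamma(1) gamma(2)] / det = [(-0.2082)(4.3001) - (-0.2082)(-1.1053)] / 18.44751277 = -1.12540428 / 18.44751277 = -0.061
  phi_hat_2 = [gamma(0) gamma(2) - gamma(1)^2] / det = [(4.3001)(-1.1053) - (-0.2082)^2] / 18.44751277 = -4.79624777 / 18.44751277 = -0.26
So phi_hat = [-0.0610, -0.2600].
Therefore phi_hat_2 = -0.2600.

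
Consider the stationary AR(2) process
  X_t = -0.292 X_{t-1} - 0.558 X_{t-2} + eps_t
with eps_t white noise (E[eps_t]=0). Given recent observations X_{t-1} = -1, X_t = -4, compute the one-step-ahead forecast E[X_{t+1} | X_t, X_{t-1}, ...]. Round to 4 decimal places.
E[X_{t+1} \mid \mathcal F_t] = 1.7260

For an AR(p) model X_t = c + sum_i phi_i X_{t-i} + eps_t, the
one-step-ahead conditional mean is
  E[X_{t+1} | X_t, ...] = c + sum_i phi_i X_{t+1-i}.
Substitute known values:
  E[X_{t+1} | ...] = (-0.292) * (-4) + (-0.558) * (-1)
                   = 1.7260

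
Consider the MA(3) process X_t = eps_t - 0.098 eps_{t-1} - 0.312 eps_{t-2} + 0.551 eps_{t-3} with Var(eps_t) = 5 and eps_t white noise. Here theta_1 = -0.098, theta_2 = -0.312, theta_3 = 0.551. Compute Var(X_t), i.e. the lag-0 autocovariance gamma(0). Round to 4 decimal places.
\gamma(0) = 7.0527

For an MA(q) process X_t = eps_t + sum_i theta_i eps_{t-i} with
Var(eps_t) = sigma^2, the variance is
  gamma(0) = sigma^2 * (1 + sum_i theta_i^2).
  sum_i theta_i^2 = (-0.098)^2 + (-0.312)^2 + (0.551)^2 = 0.009604 + 0.097344 + 0.303601 = 0.410549.
  gamma(0) = 5 * (1 + 0.410549) = 5 * 1.410549 = 7.052745, which rounds to 7.0527.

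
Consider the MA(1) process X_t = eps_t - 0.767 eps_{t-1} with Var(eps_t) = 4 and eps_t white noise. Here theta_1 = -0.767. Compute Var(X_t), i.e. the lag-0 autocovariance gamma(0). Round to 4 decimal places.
\gamma(0) = 6.3532

For an MA(q) process X_t = eps_t + sum_i theta_i eps_{t-i} with
Var(eps_t) = sigma^2, the variance is
  gamma(0) = sigma^2 * (1 + sum_i theta_i^2).
  sum_i theta_i^2 = (-0.767)^2 = 0.588289.
  gamma(0) = 4 * (1 + 0.588289) = 4 * 1.588289 = 6.353156, which rounds to 6.3532.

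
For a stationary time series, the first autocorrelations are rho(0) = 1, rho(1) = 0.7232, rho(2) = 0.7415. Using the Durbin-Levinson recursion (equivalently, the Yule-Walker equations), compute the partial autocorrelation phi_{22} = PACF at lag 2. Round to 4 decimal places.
\phi_{22} = 0.4581

The PACF at lag k is phi_{kk}, the last component of the solution
to the Yule-Walker system G_k phi = r_k where
  (G_k)_{ij} = rho(|i - j|), (r_k)_i = rho(i), i,j = 1..k.
Equivalently, Durbin-Levinson gives phi_{kk} iteratively:
  phi_{11} = rho(1)
  phi_{kk} = [rho(k) - sum_{j=1..k-1} phi_{k-1,j} rho(k-j)]
            / [1 - sum_{j=1..k-1} phi_{k-1,j} rho(j)],
  phi_{k,j} = phi_{k-1,j} - phi_{kk} phi_{k-1,k-j},  j = 1..k-1.
Step k = 1:
  phi_11 = rho(1) = 0.7232.
Step k = 2:
  phi_22 = [rho(2) - phi_11 rho(1)] / [1 - phi_11 rho(1)] = [0.7415 - (0.7232)(0.7232)] / [1 - (0.7232)(0.7232)]
         = 0.21848176 / 0.47698176 = 0.4581.
Therefore phi_{22} = 0.4581.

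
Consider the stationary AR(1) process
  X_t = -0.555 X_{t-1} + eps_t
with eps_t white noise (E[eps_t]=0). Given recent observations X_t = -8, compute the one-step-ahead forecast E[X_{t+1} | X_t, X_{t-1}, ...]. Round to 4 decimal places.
E[X_{t+1} \mid \mathcal F_t] = 4.4400

For an AR(p) model X_t = c + sum_i phi_i X_{t-i} + eps_t, the
one-step-ahead conditional mean is
  E[X_{t+1} | X_t, ...] = c + sum_i phi_i X_{t+1-i}.
Substitute known values:
  E[X_{t+1} | ...] = (-0.555) * (-8)
                   = 4.4400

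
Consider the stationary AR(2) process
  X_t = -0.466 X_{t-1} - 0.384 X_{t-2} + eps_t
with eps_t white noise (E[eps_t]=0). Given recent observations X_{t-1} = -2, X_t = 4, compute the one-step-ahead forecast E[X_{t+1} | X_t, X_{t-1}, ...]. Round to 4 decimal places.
E[X_{t+1} \mid \mathcal F_t] = -1.0960

For an AR(p) model X_t = c + sum_i phi_i X_{t-i} + eps_t, the
one-step-ahead conditional mean is
  E[X_{t+1} | X_t, ...] = c + sum_i phi_i X_{t+1-i}.
Substitute known values:
  E[X_{t+1} | ...] = (-0.466) * (4) + (-0.384) * (-2)
                   = -1.0960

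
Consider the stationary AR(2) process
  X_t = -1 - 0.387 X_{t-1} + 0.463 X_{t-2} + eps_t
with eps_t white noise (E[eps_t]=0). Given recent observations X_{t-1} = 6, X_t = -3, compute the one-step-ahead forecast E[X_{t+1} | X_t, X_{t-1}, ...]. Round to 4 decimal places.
E[X_{t+1} \mid \mathcal F_t] = 2.9390

For an AR(p) model X_t = c + sum_i phi_i X_{t-i} + eps_t, the
one-step-ahead conditional mean is
  E[X_{t+1} | X_t, ...] = c + sum_i phi_i X_{t+1-i}.
Substitute known values:
  E[X_{t+1} | ...] = -1 + (-0.387) * (-3) + (0.463) * (6)
                   = 2.9390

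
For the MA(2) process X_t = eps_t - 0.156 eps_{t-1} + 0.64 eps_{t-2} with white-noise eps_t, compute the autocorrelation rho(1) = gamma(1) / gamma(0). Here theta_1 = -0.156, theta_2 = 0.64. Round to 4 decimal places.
\rho(1) = -0.1784

For an MA(q) process with theta_0 = 1, the autocovariance is
  gamma(k) = sigma^2 * sum_{i=0..q-k} theta_i * theta_{i+k},
and rho(k) = gamma(k) / gamma(0). Sigma^2 cancels.
  numerator   = (1)*(-0.156) + (-0.156)*(0.64) = -0.25584.
  denominator = (1)^2 + (-0.156)^2 + (0.64)^2 = 1.433936.
  rho(1) = -0.25584 / 1.433936 = -0.1784.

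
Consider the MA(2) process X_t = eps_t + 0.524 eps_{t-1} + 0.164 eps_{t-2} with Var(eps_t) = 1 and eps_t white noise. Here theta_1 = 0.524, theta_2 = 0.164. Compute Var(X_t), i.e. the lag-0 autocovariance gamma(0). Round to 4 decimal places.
\gamma(0) = 1.3015

For an MA(q) process X_t = eps_t + sum_i theta_i eps_{t-i} with
Var(eps_t) = sigma^2, the variance is
  gamma(0) = sigma^2 * (1 + sum_i theta_i^2).
  sum_i theta_i^2 = (0.524)^2 + (0.164)^2 = 0.274576 + 0.026896 = 0.301472.
  gamma(0) = 1 * (1 + 0.301472) = 1 * 1.301472 = 1.301472, which rounds to 1.3015.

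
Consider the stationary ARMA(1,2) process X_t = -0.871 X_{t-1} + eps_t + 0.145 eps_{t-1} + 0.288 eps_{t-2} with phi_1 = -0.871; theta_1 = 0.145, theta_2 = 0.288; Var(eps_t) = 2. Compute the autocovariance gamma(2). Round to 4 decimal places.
\gamma(2) = 8.3295

Multiply the model equation by X_{t-k} and take expectations. With theta_0 = psi_0 = 1 and psi_j the MA(infinity) weights, this gives
  gamma(k) - sum_i phi_i gamma(k-i) = c_k,
  c_k = sigma^2 * sum_{j=k..q} theta_j psi_{j-k}   (c_k = 0 for k > q),
using gamma(-m) = gamma(m).
psi-weights needed (psi_j = theta_j + sum_i phi_i psi_{j-i}):
  psi_1 = theta_1 + phi_1 = 0.145 + (-0.871) = -0.726
  psi_2 = theta_2 + phi_1 psi_1 = 0.288 + (-0.871)(-0.726) = 0.920346
Right-hand sides:
  c_0 = sigma^2 (1 + theta_1 psi_1 + theta_2 psi_2) = 2 * (1 + (0.145)(-0.726) + (0.288)(0.920346)) = 2 * 1.15979 = 2.319579
  c_1 = sigma^2 (theta_1 + theta_2 psi_1) = 2 * (0.145 + (0.288)(-0.726)) = -0.128176
  c_2 = sigma^2 theta_2 = 2 * (0.288) = 0.576
Equations for k = 0 and k = 1 (AR order 1):
  gamma(0) = phi_1 gamma(1) + c_0
  gamma(1) = phi_1 gamma(0) + c_1
Substituting the second into the first: gamma(0) (1 - phi_1^2) = c_0 + phi_1 c_1, so
  gamma(0) = (c_0 + phi_1 c_1) / (1 - phi_1^2) = (2.319579 + (-0.871)(-0.128176)) / (1 - (-0.871)^2) = 2.431221 / 0.241359 = 10.073047.
  gamma(1) = phi_1 gamma(0) + c_1 = (-0.871)(10.073047) + (-0.128176) = -8.9018.
For k = 2: gamma(2) = phi_1 gamma(1) + c_2
  = (-0.871)(-8.9018) + (0.576) = 8.329468.
Therefore gamma(2) = 8.3295 (to 4 decimal places).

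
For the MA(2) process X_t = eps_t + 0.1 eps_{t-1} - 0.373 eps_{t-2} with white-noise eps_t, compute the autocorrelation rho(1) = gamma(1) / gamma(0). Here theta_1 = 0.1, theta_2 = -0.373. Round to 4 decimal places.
\rho(1) = 0.0546

For an MA(q) process with theta_0 = 1, the autocovariance is
  gamma(k) = sigma^2 * sum_{i=0..q-k} theta_i * theta_{i+k},
and rho(k) = gamma(k) / gamma(0). Sigma^2 cancels.
  numerator   = (1)*(0.1) + (0.1)*(-0.373) = 0.0627.
  denominator = (1)^2 + (0.1)^2 + (-0.373)^2 = 1.149129.
  rho(1) = 0.0627 / 1.149129 = 0.0546.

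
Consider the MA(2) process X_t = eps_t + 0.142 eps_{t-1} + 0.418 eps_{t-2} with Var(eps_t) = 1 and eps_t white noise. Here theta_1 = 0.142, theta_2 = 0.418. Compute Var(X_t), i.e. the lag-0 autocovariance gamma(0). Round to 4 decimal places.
\gamma(0) = 1.1949

For an MA(q) process X_t = eps_t + sum_i theta_i eps_{t-i} with
Var(eps_t) = sigma^2, the variance is
  gamma(0) = sigma^2 * (1 + sum_i theta_i^2).
  sum_i theta_i^2 = (0.142)^2 + (0.418)^2 = 0.020164 + 0.174724 = 0.194888.
  gamma(0) = 1 * (1 + 0.194888) = 1 * 1.194888 = 1.194888, which rounds to 1.1949.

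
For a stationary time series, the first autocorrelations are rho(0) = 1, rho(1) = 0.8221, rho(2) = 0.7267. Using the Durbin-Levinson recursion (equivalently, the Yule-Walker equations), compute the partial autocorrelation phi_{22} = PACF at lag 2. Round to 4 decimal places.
\phi_{22} = 0.1569

The PACF at lag k is phi_{kk}, the last component of the solution
to the Yule-Walker system G_k phi = r_k where
  (G_k)_{ij} = rho(|i - j|), (r_k)_i = rho(i), i,j = 1..k.
Equivalently, Durbin-Levinson gives phi_{kk} iteratively:
  phi_{11} = rho(1)
  phi_{kk} = [rho(k) - sum_{j=1..k-1} phi_{k-1,j} rho(k-j)]
            / [1 - sum_{j=1..k-1} phi_{k-1,j} rho(j)],
  phi_{k,j} = phi_{k-1,j} - phi_{kk} phi_{k-1,k-j},  j = 1..k-1.
Step k = 1:
  phi_11 = rho(1) = 0.8221.
Step k = 2:
  phi_22 = [rho(2) - phi_11 rho(1)] / [1 - phi_11 rho(1)] = [0.7267 - (0.8221)(0.8221)] / [1 - (0.8221)(0.8221)]
         = 0.05085159 / 0.32415159 = 0.1569.
Therefore phi_{22} = 0.1569.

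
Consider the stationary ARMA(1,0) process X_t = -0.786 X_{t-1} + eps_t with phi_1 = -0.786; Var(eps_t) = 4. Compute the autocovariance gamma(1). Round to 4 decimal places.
\gamma(1) = -8.2260

Multiply the model equation by X_{t-k} and take expectations. With theta_0 = psi_0 = 1 and psi_j the MA(infinity) weights, this gives
  gamma(k) - sum_i phi_i gamma(k-i) = c_k,
  c_k = sigma^2 * sum_{j=k..q} theta_j psi_{j-k}   (c_k = 0 for k > q),
using gamma(-m) = gamma(m).
Pure AR (q = 0): c_0 = sigma^2 = 4, c_k = 0 for k >= 1.
Equations for k = 0 and k = 1 (AR order 1):
  gamma(0) = phi_1 gamma(1) + c_0
  gamma(1) = phi_1 gamma(0) + c_1
Substituting the second into the first: gamma(0) (1 - phi_1^2) = c_0 + phi_1 c_1, so
  gamma(0) = c_0 / (1 - phi_1^2) = 4 / (1 - (-0.786)^2) = 4 / 0.382204 = 10.465615.
  gamma(1) = phi_1 gamma(0) = (-0.786)(10.465615) = -8.225974.
Therefore gamma(1) = -8.2260 (to 4 decimal places).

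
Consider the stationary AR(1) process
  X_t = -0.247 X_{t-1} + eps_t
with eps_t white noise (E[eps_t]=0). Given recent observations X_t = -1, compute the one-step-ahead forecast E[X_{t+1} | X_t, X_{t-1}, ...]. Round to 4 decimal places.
E[X_{t+1} \mid \mathcal F_t] = 0.2470

For an AR(p) model X_t = c + sum_i phi_i X_{t-i} + eps_t, the
one-step-ahead conditional mean is
  E[X_{t+1} | X_t, ...] = c + sum_i phi_i X_{t+1-i}.
Substitute known values:
  E[X_{t+1} | ...] = (-0.247) * (-1)
                   = 0.2470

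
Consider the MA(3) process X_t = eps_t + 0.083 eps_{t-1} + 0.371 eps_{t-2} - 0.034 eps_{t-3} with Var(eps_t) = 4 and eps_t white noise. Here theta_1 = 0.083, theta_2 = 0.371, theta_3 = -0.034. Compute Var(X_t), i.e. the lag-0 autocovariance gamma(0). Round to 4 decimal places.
\gamma(0) = 4.5827

For an MA(q) process X_t = eps_t + sum_i theta_i eps_{t-i} with
Var(eps_t) = sigma^2, the variance is
  gamma(0) = sigma^2 * (1 + sum_i theta_i^2).
  sum_i theta_i^2 = (0.083)^2 + (0.371)^2 + (-0.034)^2 = 0.006889 + 0.137641 + 0.001156 = 0.145686.
  gamma(0) = 4 * (1 + 0.145686) = 4 * 1.145686 = 4.582744, which rounds to 4.5827.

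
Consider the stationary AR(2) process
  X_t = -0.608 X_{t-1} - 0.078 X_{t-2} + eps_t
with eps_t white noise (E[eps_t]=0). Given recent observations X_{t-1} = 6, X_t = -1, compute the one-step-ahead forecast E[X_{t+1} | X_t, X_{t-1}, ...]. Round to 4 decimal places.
E[X_{t+1} \mid \mathcal F_t] = 0.1400

For an AR(p) model X_t = c + sum_i phi_i X_{t-i} + eps_t, the
one-step-ahead conditional mean is
  E[X_{t+1} | X_t, ...] = c + sum_i phi_i X_{t+1-i}.
Substitute known values:
  E[X_{t+1} | ...] = (-0.608) * (-1) + (-0.078) * (6)
                   = 0.1400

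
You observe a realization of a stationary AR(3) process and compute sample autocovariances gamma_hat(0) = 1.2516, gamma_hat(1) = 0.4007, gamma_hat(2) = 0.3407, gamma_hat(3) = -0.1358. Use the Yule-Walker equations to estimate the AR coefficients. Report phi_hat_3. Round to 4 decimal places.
\hat\phi_{3} = -0.2770

The Yule-Walker equations for an AR(p) process read, in matrix form,
  Gamma_p phi = r_p,   with   (Gamma_p)_{ij} = gamma(|i - j|),
                       (r_p)_i = gamma(i),   i,j = 1..p.
Substitute the sample gammas (Toeplitz matrix and right-hand side of size 3):
  Gamma_p = [[1.2516, 0.4007, 0.3407], [0.4007, 1.2516, 0.4007], [0.3407, 0.4007, 1.2516]]
  r_p     = [0.4007, 0.3407, -0.1358]
Written out (R1..R3):
  (R1) 1.2516 phi_1 + 0.4007 phi_2 + 0.3407 phi_3 = 0.4007
  (R2) 0.4007 phi_1 + 1.2516 phi_2 + 0.4007 phi_3 = 0.3407
  (R3) 0.3407 phi_1 + 0.4007 phi_2 + 1.2516 phi_3 = -0.1358
Gaussian elimination:
  R2 <- R2 - (0.4007/1.2516) R1 = R2 - (0.32015) R1:  1.123316 phi_2 + 0.291625 phi_3 = 0.212416
  R3 <- R3 - (0.3407/1.2516) R1 = R3 - (0.272212) R1:  0.291625 phi_2 + 1.158858 phi_3 = -0.244875
  R3 <- R3 - (0.291625/1.123316) R2 = R3 - (0.259611) R2:  1.083149 phi_3 = -0.300021
Back-substitution:
  phi_hat_3 = -0.300021 / 1.083149 = -0.276989
  phi_hat_2 = (0.212416 - (0.291625)(-0.276989)) / 1.123316 = 0.261007
  phi_hat_1 = (0.4007 - (0.4007)(0.261007) - (0.3407)(-0.276989)) / 1.2516 = 0.311989
So phi_hat = [0.3120, 0.2610, -0.2770].
Therefore phi_hat_3 = -0.2770.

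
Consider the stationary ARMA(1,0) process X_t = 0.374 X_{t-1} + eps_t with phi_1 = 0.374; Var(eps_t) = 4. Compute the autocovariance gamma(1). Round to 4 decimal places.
\gamma(1) = 1.7393

Multiply the model equation by X_{t-k} and take expectations. With theta_0 = psi_0 = 1 and psi_j the MA(infinity) weights, this gives
  gamma(k) - sum_i phi_i gamma(k-i) = c_k,
  c_k = sigma^2 * sum_{j=k..q} theta_j psi_{j-k}   (c_k = 0 for k > q),
using gamma(-m) = gamma(m).
Pure AR (q = 0): c_0 = sigma^2 = 4, c_k = 0 for k >= 1.
Equations for k = 0 and k = 1 (AR order 1):
  gamma(0) = phi_1 gamma(1) + c_0
  gamma(1) = phi_1 gamma(0) + c_1
Substituting the second into the first: gamma(0) (1 - phi_1^2) = c_0 + phi_1 c_1, so
  gamma(0) = c_0 / (1 - phi_1^2) = 4 / (1 - (0.374)^2) = 4 / 0.860124 = 4.650492.
  gamma(1) = phi_1 gamma(0) = (0.374)(4.650492) = 1.739284.
Therefore gamma(1) = 1.7393 (to 4 decimal places).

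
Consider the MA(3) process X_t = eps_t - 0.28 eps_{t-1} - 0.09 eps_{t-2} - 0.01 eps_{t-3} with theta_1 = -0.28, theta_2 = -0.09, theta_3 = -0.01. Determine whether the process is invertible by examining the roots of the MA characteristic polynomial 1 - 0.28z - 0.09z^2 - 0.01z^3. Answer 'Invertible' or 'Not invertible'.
\text{Invertible}

The MA(q) characteristic polynomial is P(z) = 1 - 0.28z - 0.09z^2 - 0.01z^3.
Invertibility requires all roots to lie outside the unit circle, i.e. |z| > 1 for every root.
Degree 3: look for a simple real root z0 first, then factor out (1 - z/z0) and solve the remaining quadratic.
Testing z0 = 2: P(2) = 1 + (-0.28)(2) + (-0.09)(2)^2 + (-0.01)(2)^3
  = 1 + (-0.56) + (-0.36) + (-0.08) = 0.  So z_0 = 2 is a root, |z_0| = 2.
Divide out the factor (1 - 0.5 z) = (1 - z/z0) (since 1/z0 = 0.5):
  P(z) = (1 - 0.5 z)(1 + (0.22) z + (0.02) z^2)
  [check: z-coef 0.22 - (0.5) = -0.28; z^2-coef 0.02 - (0.5)(0.22) = -0.09; z^3-coef -(0.5)(0.02) = -0.01.]
Remaining roots from the quadratic factor 1 + (0.22) z + (0.02) z^2:
  Set 1 + (0.22) z + (0.02) z^2 = 0, i.e. a z^2 + b z + c = 0 with a = 0.02, b = 0.22, c = 1.
  Discriminant D = b^2 - 4ac = (0.22)^2 - 4*(0.02)*1 = 0.0484 - (0.08) = -0.0316.
  D < 0, so the roots are the complex-conjugate pair z = (-b +/- i sqrt(-D)) / (2a) = -5.5 +/- 4.4441i.
  For a conjugate pair |z|^2 = z * conj(z) = (product of roots) = c/a = 1/(0.02) = 50, so |z| = sqrt(50) = 7.0711 for both roots.
Moduli of all roots: 2.0000, 7.0711, 7.0711.
All moduli strictly greater than 1? Yes.
Verdict: Invertible.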